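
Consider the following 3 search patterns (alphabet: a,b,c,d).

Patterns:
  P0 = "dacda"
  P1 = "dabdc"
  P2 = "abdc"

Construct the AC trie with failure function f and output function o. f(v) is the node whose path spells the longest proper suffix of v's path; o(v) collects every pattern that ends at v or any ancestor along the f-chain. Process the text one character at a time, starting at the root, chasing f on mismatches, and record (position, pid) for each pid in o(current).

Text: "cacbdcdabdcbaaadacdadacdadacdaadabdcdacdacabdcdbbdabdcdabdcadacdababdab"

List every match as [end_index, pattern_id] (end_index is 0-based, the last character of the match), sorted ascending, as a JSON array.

Construct AC machine:
Trie nodes:
  n0 'ε': a→9 d→1
  n1 'd': a→2
  n2 'da': b→6 c→3
  n3 'dac': d→4
  n4 'dacd': a→5
  n5 'dacda': ·  [P0 ends]
  n6 'dab': d→7
  n7 'dabd': c→8
  n8 'dabdc': ·  [P1 ends]
  n9 'a': b→10
  n10 'ab': d→11
  n11 'abd': c→12
  n12 'abdc': ·  [P2 ends]

BFS fail/out derivation:
  n1('d'): parent n0 fail=0; on 'd' 0 → fail=0;  out ∅∪∅=∅
  n9('a'): parent n0 fail=0; on 'a' 0 → fail=0;  out ∅∪∅=∅
  n2('da'): parent n1 fail=0; on 'a' 0 → fail=9;  out ∅∪∅=∅
  n10('ab'): parent n9 fail=0; on 'b' 0 → fail=0;  out ∅∪∅=∅
  n3('dac'): parent n2 fail=9; on 'c' 9→0 → fail=0;  out ∅∪∅=∅
  n6('dab'): parent n2 fail=9; on 'b' 9 → fail=10;  out ∅∪∅=∅
  n11('abd'): parent n10 fail=0; on 'd' 0 → fail=1;  out ∅∪∅=∅
  n4('dacd'): parent n3 fail=0; on 'd' 0 → fail=1;  out ∅∪∅=∅
  n7('dabd'): parent n6 fail=10; on 'd' 10 → fail=11;  out ∅∪∅=∅
  n12('abdc'): parent n11 fail=1; on 'c' 1→0 → fail=0;  out {2}∪∅={2}
  n5('dacda'): parent n4 fail=1; on 'a' 1 → fail=2;  out {0}∪∅={0}
  n8('dabdc'): parent n7 fail=11; on 'c' 11 → fail=12;  out {1}∪{2}={1,2}

Text stream:
[0] read 'c'  n0⇒n0
[1] read 'a'  n0⇒n9
[2] read 'c'  n9⇒n0 (via fail)
[3] read 'b'  n0⇒n0
[4] read 'd'  n0⇒n1
[5] read 'c'  n1⇒n0 (via fail)
[6] read 'd'  n0⇒n1
[7] read 'a'  n1⇒n2
[8] read 'b'  n2⇒n6
[9] read 'd'  n6⇒n7
[10] read 'c'  n7⇒n8  → match P1@[6:10],P2@[7:10]
[11] read 'b'  n8⇒n0 (via fail)
[12] read 'a'  n0⇒n9
[13] read 'a'  n9⇒n9 (via fail)
[14] read 'a'  n9⇒n9 (via fail)
[15] read 'd'  n9⇒n1 (via fail)
[16] read 'a'  n1⇒n2
[17] read 'c'  n2⇒n3
[18] read 'd'  n3⇒n4
[19] read 'a'  n4⇒n5  → match P0@[15:19]
[20] read 'd'  n5⇒n1 (via fail)
[21] read 'a'  n1⇒n2
[22] read 'c'  n2⇒n3
[23] read 'd'  n3⇒n4
[24] read 'a'  n4⇒n5  → match P0@[20:24]
[25] read 'd'  n5⇒n1 (via fail)
[26] read 'a'  n1⇒n2
[27] read 'c'  n2⇒n3
[28] read 'd'  n3⇒n4
[29] read 'a'  n4⇒n5  → match P0@[25:29]
[30] read 'a'  n5⇒n9 (via fail)
[31] read 'd'  n9⇒n1 (via fail)
[32] read 'a'  n1⇒n2
[33] read 'b'  n2⇒n6
[34] read 'd'  n6⇒n7
[35] read 'c'  n7⇒n8  → match P1@[31:35],P2@[32:35]
[36] read 'd'  n8⇒n1 (via fail)
[37] read 'a'  n1⇒n2
[38] read 'c'  n2⇒n3
[39] read 'd'  n3⇒n4
[40] read 'a'  n4⇒n5  → match P0@[36:40]
[41] read 'c'  n5⇒n3 (via fail)
[42] read 'a'  n3⇒n9 (via fail)
[43] read 'b'  n9⇒n10
[44] read 'd'  n10⇒n11
[45] read 'c'  n11⇒n12  → match P2@[42:45]
[46] read 'd'  n12⇒n1 (via fail)
[47] read 'b'  n1⇒n0 (via fail)
[48] read 'b'  n0⇒n0
[49] read 'd'  n0⇒n1
[50] read 'a'  n1⇒n2
[51] read 'b'  n2⇒n6
[52] read 'd'  n6⇒n7
[53] read 'c'  n7⇒n8  → match P1@[49:53],P2@[50:53]
[54] read 'd'  n8⇒n1 (via fail)
[55] read 'a'  n1⇒n2
[56] read 'b'  n2⇒n6
[57] read 'd'  n6⇒n7
[58] read 'c'  n7⇒n8  → match P1@[54:58],P2@[55:58]
[59] read 'a'  n8⇒n9 (via fail)
[60] read 'd'  n9⇒n1 (via fail)
[61] read 'a'  n1⇒n2
[62] read 'c'  n2⇒n3
[63] read 'd'  n3⇒n4
[64] read 'a'  n4⇒n5  → match P0@[60:64]
[65] read 'b'  n5⇒n6 (via fail)
[66] read 'a'  n6⇒n9 (via fail)
[67] read 'b'  n9⇒n10
[68] read 'd'  n10⇒n11
[69] read 'a'  n11⇒n2 (via fail)
[70] read 'b'  n2⇒n6

All matches (sorted): [[10,1],[10,2],[19,0],[24,0],[29,0],[35,1],[35,2],[40,0],[45,2],[53,1],[53,2],[58,1],[58,2],[64,0]]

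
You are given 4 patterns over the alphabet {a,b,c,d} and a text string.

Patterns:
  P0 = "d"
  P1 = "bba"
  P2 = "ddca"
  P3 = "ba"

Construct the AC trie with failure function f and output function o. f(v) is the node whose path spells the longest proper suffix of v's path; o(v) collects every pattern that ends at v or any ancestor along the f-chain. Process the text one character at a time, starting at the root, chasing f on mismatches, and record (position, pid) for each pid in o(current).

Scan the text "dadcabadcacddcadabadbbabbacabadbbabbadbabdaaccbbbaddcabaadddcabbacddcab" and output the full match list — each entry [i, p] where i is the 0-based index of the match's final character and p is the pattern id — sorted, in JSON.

Construct AC machine:
Trie nodes:
  0='ε' goto b→2 d→1
  1='d' goto d→5  [P0 ends]
  2='b' goto a→8 b→3
  3='bb' goto a→4
  4='bba' goto ·  [P1 ends]
  5='dd' goto c→6
  6='ddc' goto a→7
  7='ddca' goto ·  [P2 ends]
  8='ba' goto ·  [P3 ends]

Failure links (BFS by depth):
  n1('d'): parent n0 fail=0; on 'd' 0 → fail=0;  out {0}∪∅={0}
  n2('b'): parent n0 fail=0; on 'b' 0 → fail=0;  out ∅∪∅=∅
  n3('bb'): parent n2 fail=0; on 'b' 0 → fail=2;  out ∅∪∅=∅
  n5('dd'): parent n1 fail=0; on 'd' 0 → fail=1;  out ∅∪{0}={0}
  n8('ba'): parent n2 fail=0; on 'a' 0 → fail=0;  out {3}∪∅={3}
  n4('bba'): parent n3 fail=2; on 'a' 2 → fail=8;  out {1}∪{3}={1,3}
  n6('ddc'): parent n5 fail=1; on 'c' 1→0 → fail=0;  out ∅∪∅=∅
  n7('ddca'): parent n6 fail=0; on 'a' 0 → fail=0;  out {2}∪∅={2}

Text stream:
i=0 'd': node 0→1  emit P0@[0:0]
i=1 'a': node 1→0 (fail-walked)
i=2 'd': node 0→1  emit P0@[2:2]
i=3 'c': node 1→0 (fail-walked)
i=4 'a': node 0→0
i=5 'b': node 0→2
i=6 'a': node 2→8  emit P3@[5:6]
i=7 'd': node 8→1 (fail-walked)  emit P0@[7:7]
i=8 'c': node 1→0 (fail-walked)
i=9 'a': node 0→0
i=10 'c': node 0→0
i=11 'd': node 0→1  emit P0@[11:11]
i=12 'd': node 1→5  emit P0@[12:12]
i=13 'c': node 5→6
i=14 'a': node 6→7  emit P2@[11:14]
i=15 'd': node 7→1 (fail-walked)  emit P0@[15:15]
i=16 'a': node 1→0 (fail-walked)
i=17 'b': node 0→2
i=18 'a': node 2→8  emit P3@[17:18]
i=19 'd': node 8→1 (fail-walked)  emit P0@[19:19]
i=20 'b': node 1→2 (fail-walked)
i=21 'b': node 2→3
i=22 'a': node 3→4  emit P1@[20:22],P3@[21:22]
i=23 'b': node 4→2 (fail-walked)
i=24 'b': node 2→3
i=25 'a': node 3→4  emit P1@[23:25],P3@[24:25]
i=26 'c': node 4→0 (fail-walked)
i=27 'a': node 0→0
i=28 'b': node 0→2
i=29 'a': node 2→8  emit P3@[28:29]
i=30 'd': node 8→1 (fail-walked)  emit P0@[30:30]
i=31 'b': node 1→2 (fail-walked)
i=32 'b': node 2→3
i=33 'a': node 3→4  emit P1@[31:33],P3@[32:33]
i=34 'b': node 4→2 (fail-walked)
i=35 'b': node 2→3
i=36 'a': node 3→4  emit P1@[34:36],P3@[35:36]
i=37 'd': node 4→1 (fail-walked)  emit P0@[37:37]
i=38 'b': node 1→2 (fail-walked)
i=39 'a': node 2→8  emit P3@[38:39]
i=40 'b': node 8→2 (fail-walked)
i=41 'd': node 2→1 (fail-walked)  emit P0@[41:41]
i=42 'a': node 1→0 (fail-walked)
i=43 'a': node 0→0
i=44 'c': node 0→0
i=45 'c': node 0→0
i=46 'b': node 0→2
i=47 'b': node 2→3
i=48 'b': node 3→3 (fail-walked)
i=49 'a': node 3→4  emit P1@[47:49],P3@[48:49]
i=50 'd': node 4→1 (fail-walked)  emit P0@[50:50]
i=51 'd': node 1→5  emit P0@[51:51]
i=52 'c': node 5→6
i=53 'a': node 6→7  emit P2@[50:53]
i=54 'b': node 7→2 (fail-walked)
i=55 'a': node 2→8  emit P3@[54:55]
i=56 'a': node 8→0 (fail-walked)
i=57 'd': node 0→1  emit P0@[57:57]
i=58 'd': node 1→5  emit P0@[58:58]
i=59 'd': node 5→5 (fail-walked)  emit P0@[59:59]
i=60 'c': node 5→6
i=61 'a': node 6→7  emit P2@[58:61]
i=62 'b': node 7→2 (fail-walked)
i=63 'b': node 2→3
i=64 'a': node 3→4  emit P1@[62:64],P3@[63:64]
i=65 'c': node 4→0 (fail-walked)
i=66 'd': node 0→1  emit P0@[66:66]
i=67 'd': node 1→5  emit P0@[67:67]
i=68 'c': node 5→6
i=69 'a': node 6→7  emit P2@[66:69]
i=70 'b': node 7→2 (fail-walked)

Matches: [[0,0],[2,0],[6,3],[7,0],[11,0],[12,0],[14,2],[15,0],[18,3],[19,0],[22,1],[22,3],[25,1],[25,3],[29,3],[30,0],[33,1],[33,3],[36,1],[36,3],[37,0],[39,3],[41,0],[49,1],[49,3],[50,0],[51,0],[53,2],[55,3],[57,0],[58,0],[59,0],[61,2],[64,1],[64,3],[66,0],[67,0],[69,2]]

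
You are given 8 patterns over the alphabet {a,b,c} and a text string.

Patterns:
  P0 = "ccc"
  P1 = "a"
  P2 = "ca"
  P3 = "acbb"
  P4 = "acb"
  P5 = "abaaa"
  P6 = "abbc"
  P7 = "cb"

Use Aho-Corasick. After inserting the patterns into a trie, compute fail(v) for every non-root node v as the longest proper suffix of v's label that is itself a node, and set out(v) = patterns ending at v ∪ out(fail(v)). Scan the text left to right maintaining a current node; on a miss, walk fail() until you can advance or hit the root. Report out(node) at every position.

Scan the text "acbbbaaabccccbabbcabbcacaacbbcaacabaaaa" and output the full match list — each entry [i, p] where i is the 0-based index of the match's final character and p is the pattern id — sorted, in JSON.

Construct AC machine:
Trie nodes:
  0='ε' goto a→4 c→1
  1='c' goto a→5 b→15 c→2
  2='cc' goto c→3
  3='ccc' goto ·  [P0 ends]
  4='a' goto b→9 c→6  [P1 ends]
  5='ca' goto ·  [P2 ends]
  6='ac' goto b→7
  7='acb' goto b→8  [P4 ends]
  8='acbb' goto ·  [P3 ends]
  9='ab' goto a→10 b→13
  10='aba' goto a→11
  11='abaa' goto a→12
  12='abaaa' goto ·  [P5 ends]
  13='abb' goto c→14
  14='abbc' goto ·  [P6 ends]
  15='cb' goto ·  [P7 ends]

Failure links (BFS by depth):
  fail(1) 'c': from fail(0)=0 chase 'c': 0 ⇒ 0;  out=∅∪out(0)=∅
  fail(4) 'a': from fail(0)=0 chase 'a': 0 ⇒ 0;  out={1}∪out(0)={1}
  fail(2) 'cc': from fail(1)=0 chase 'c': 0 ⇒ 1;  out=∅∪out(1)=∅
  fail(5) 'ca': from fail(1)=0 chase 'a': 0 ⇒ 4;  out={2}∪out(4)={1,2}
  fail(6) 'ac': from fail(4)=0 chase 'c': 0 ⇒ 1;  out=∅∪out(1)=∅
  fail(9) 'ab': from fail(4)=0 chase 'b': 0 ⇒ 0;  out=∅∪out(0)=∅
  fail(15) 'cb': from fail(1)=0 chase 'b': 0 ⇒ 0;  out={7}∪out(0)={7}
  fail(3) 'ccc': from fail(2)=1 chase 'c': 1 ⇒ 2;  out={0}∪out(2)={0}
  fail(7) 'acb': from fail(6)=1 chase 'b': 1 ⇒ 15;  out={4}∪out(15)={4,7}
  fail(10) 'aba': from fail(9)=0 chase 'a': 0 ⇒ 4;  out=∅∪out(4)={1}
  fail(13) 'abb': from fail(9)=0 chase 'b': 0 ⇒ 0;  out=∅∪out(0)=∅
  fail(8) 'acbb': from fail(7)=15 chase 'b': 15→0 ⇒ 0;  out={3}∪out(0)={3}
  fail(11) 'abaa': from fail(10)=4 chase 'a': 4→0 ⇒ 4;  out=∅∪out(4)={1}
  fail(14) 'abbc': from fail(13)=0 chase 'c': 0 ⇒ 1;  out={6}∪out(1)={6}
  fail(12) 'abaaa': from fail(11)=4 chase 'a': 4→0 ⇒ 4;  out={5}∪out(4)={1,5}

Run:
pos 0 'a': at 4  → match P1@[0:0]
pos 1 'c': at 6
pos 2 'b': at 7  → match P4@[0:2],P7@[1:2]
pos 3 'b': at 8  → match P3@[0:3]
pos 4 'b': at 0 ·f
pos 5 'a': at 4  → match P1@[5:5]
pos 6 'a': at 4 ·f  → match P1@[6:6]
pos 7 'a': at 4 ·f  → match P1@[7:7]
pos 8 'b': at 9
pos 9 'c': at 1 ·f
pos 10 'c': at 2
pos 11 'c': at 3  → match P0@[9:11]
pos 12 'c': at 3 ·f  → match P0@[10:12]
pos 13 'b': at 15 ·f  → match P7@[12:13]
pos 14 'a': at 4 ·f  → match P1@[14:14]
pos 15 'b': at 9
pos 16 'b': at 13
pos 17 'c': at 14  → match P6@[14:17]
pos 18 'a': at 5 ·f  → match P1@[18:18],P2@[17:18]
pos 19 'b': at 9 ·f
pos 20 'b': at 13
pos 21 'c': at 14  → match P6@[18:21]
pos 22 'a': at 5 ·f  → match P1@[22:22],P2@[21:22]
pos 23 'c': at 6 ·f
pos 24 'a': at 5 ·f  → match P1@[24:24],P2@[23:24]
pos 25 'a': at 4 ·f  → match P1@[25:25]
pos 26 'c': at 6
pos 27 'b': at 7  → match P4@[25:27],P7@[26:27]
pos 28 'b': at 8  → match P3@[25:28]
pos 29 'c': at 1 ·f
pos 30 'a': at 5  → match P1@[30:30],P2@[29:30]
pos 31 'a': at 4 ·f  → match P1@[31:31]
pos 32 'c': at 6
pos 33 'a': at 5 ·f  → match P1@[33:33],P2@[32:33]
pos 34 'b': at 9 ·f
pos 35 'a': at 10  → match P1@[35:35]
pos 36 'a': at 11  → match P1@[36:36]
pos 37 'a': at 12  → match P1@[37:37],P5@[33:37]
pos 38 'a': at 4 ·f  → match P1@[38:38]

Matches: [[0,1],[2,4],[2,7],[3,3],[5,1],[6,1],[7,1],[11,0],[12,0],[13,7],[14,1],[17,6],[18,1],[18,2],[21,6],[22,1],[22,2],[24,1],[24,2],[25,1],[27,4],[27,7],[28,3],[30,1],[30,2],[31,1],[33,1],[33,2],[35,1],[36,1],[37,1],[37,5],[38,1]]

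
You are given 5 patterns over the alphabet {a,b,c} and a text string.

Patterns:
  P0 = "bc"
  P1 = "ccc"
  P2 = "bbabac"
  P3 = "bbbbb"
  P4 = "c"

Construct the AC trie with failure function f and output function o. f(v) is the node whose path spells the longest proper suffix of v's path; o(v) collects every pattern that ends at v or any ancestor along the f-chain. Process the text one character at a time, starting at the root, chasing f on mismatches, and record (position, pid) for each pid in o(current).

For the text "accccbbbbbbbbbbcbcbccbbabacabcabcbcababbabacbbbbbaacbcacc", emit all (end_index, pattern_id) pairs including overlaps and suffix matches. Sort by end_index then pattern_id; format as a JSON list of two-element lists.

Build:
Trie nodes:
  0='ε' goto b→1 c→3
  1='b' goto b→6 c→2
  2='bc' goto ·  ←P0
  3='c' goto c→4  ←P4
  4='cc' goto c→5
  5='ccc' goto ·  ←P1
  6='bb' goto a→7 b→11
  7='bba' goto b→8
  8='bbab' goto a→9
  9='bbaba' goto c→10
  10='bbabac' goto ·  ←P2
  11='bbb' goto b→12
  12='bbbb' goto b→13
  13='bbbbb' goto ·  ←P3

BFS fail/out derivation:
  fail(1) 'b': from fail(0)=0 chase 'b': 0 ⇒ 0;  out=∅∪out(0)=∅
  fail(3) 'c': from fail(0)=0 chase 'c': 0 ⇒ 0;  out={4}∪out(0)={4}
  fail(2) 'bc': from fail(1)=0 chase 'c': 0 ⇒ 3;  out={0}∪out(3)={0,4}
  fail(4) 'cc': from fail(3)=0 chase 'c': 0 ⇒ 3;  out=∅∪out(3)={4}
  fail(6) 'bb': from fail(1)=0 chase 'b': 0 ⇒ 1;  out=∅∪out(1)=∅
  fail(5) 'ccc': from fail(4)=3 chase 'c': 3 ⇒ 4;  out={1}∪out(4)={1,4}
  fail(7) 'bba': from fail(6)=1 chase 'a': 1→0 ⇒ 0;  out=∅∪out(0)=∅
  fail(11) 'bbb': from fail(6)=1 chase 'b': 1 ⇒ 6;  out=∅∪out(6)=∅
  fail(8) 'bbab': from fail(7)=0 chase 'b': 0 ⇒ 1;  out=∅∪out(1)=∅
  fail(12) 'bbbb': from fail(11)=6 chase 'b': 6 ⇒ 11;  out=∅∪out(11)=∅
  fail(9) 'bbaba': from fail(8)=1 chase 'a': 1→0 ⇒ 0;  out=∅∪out(0)=∅
  fail(13) 'bbbbb': from fail(12)=11 chase 'b': 11 ⇒ 12;  out={3}∪out(12)={3}
  fail(10) 'bbabac': from fail(9)=0 chase 'c': 0 ⇒ 3;  out={2}∪out(3)={2,4}

Scan:
[0] read 'a'  n0⇒n0
[1] read 'c'  n0⇒n3  emit P4@[1:1]
[2] read 'c'  n3⇒n4  emit P4@[2:2]
[3] read 'c'  n4⇒n5  emit P1@[1:3],P4@[3:3]
[4] read 'c'  n5⇒n5 (fail-walked)  emit P1@[2:4],P4@[4:4]
[5] read 'b'  n5⇒n1 (fail-walked)
[6] read 'b'  n1⇒n6
[7] read 'b'  n6⇒n11
[8] read 'b'  n11⇒n12
[9] read 'b'  n12⇒n13  emit P3@[5:9]
[10] read 'b'  n13⇒n13 (fail-walked)  emit P3@[6:10]
[11] read 'b'  n13⇒n13 (fail-walked)  emit P3@[7:11]
[12] read 'b'  n13⇒n13 (fail-walked)  emit P3@[8:12]
[13] read 'b'  n13⇒n13 (fail-walked)  emit P3@[9:13]
[14] read 'b'  n13⇒n13 (fail-walked)  emit P3@[10:14]
[15] read 'c'  n13⇒n2 (fail-walked)  emit P0@[14:15],P4@[15:15]
[16] read 'b'  n2⇒n1 (fail-walked)
[17] read 'c'  n1⇒n2  emit P0@[16:17],P4@[17:17]
[18] read 'b'  n2⇒n1 (fail-walked)
[19] read 'c'  n1⇒n2  emit P0@[18:19],P4@[19:19]
[20] read 'c'  n2⇒n4 (fail-walked)  emit P4@[20:20]
[21] read 'b'  n4⇒n1 (fail-walked)
[22] read 'b'  n1⇒n6
[23] read 'a'  n6⇒n7
[24] read 'b'  n7⇒n8
[25] read 'a'  n8⇒n9
[26] read 'c'  n9⇒n10  emit P2@[21:26],P4@[26:26]
[27] read 'a'  n10⇒n0 (fail-walked)
[28] read 'b'  n0⇒n1
[29] read 'c'  n1⇒n2  emit P0@[28:29],P4@[29:29]
[30] read 'a'  n2⇒n0 (fail-walked)
[31] read 'b'  n0⇒n1
[32] read 'c'  n1⇒n2  emit P0@[31:32],P4@[32:32]
[33] read 'b'  n2⇒n1 (fail-walked)
[34] read 'c'  n1⇒n2  emit P0@[33:34],P4@[34:34]
[35] read 'a'  n2⇒n0 (fail-walked)
[36] read 'b'  n0⇒n1
[37] read 'a'  n1⇒n0 (fail-walked)
[38] read 'b'  n0⇒n1
[39] read 'b'  n1⇒n6
[40] read 'a'  n6⇒n7
[41] read 'b'  n7⇒n8
[42] read 'a'  n8⇒n9
[43] read 'c'  n9⇒n10  emit P2@[38:43],P4@[43:43]
[44] read 'b'  n10⇒n1 (fail-walked)
[45] read 'b'  n1⇒n6
[46] read 'b'  n6⇒n11
[47] read 'b'  n11⇒n12
[48] read 'b'  n12⇒n13  emit P3@[44:48]
[49] read 'a'  n13⇒n7 (fail-walked)
[50] read 'a'  n7⇒n0 (fail-walked)
[51] read 'c'  n0⇒n3  emit P4@[51:51]
[52] read 'b'  n3⇒n1 (fail-walked)
[53] read 'c'  n1⇒n2  emit P0@[52:53],P4@[53:53]
[54] read 'a'  n2⇒n0 (fail-walked)
[55] read 'c'  n0⇒n3  emit P4@[55:55]
[56] read 'c'  n3⇒n4  emit P4@[56:56]

All matches (sorted): [[1,4],[2,4],[3,1],[3,4],[4,1],[4,4],[9,3],[10,3],[11,3],[12,3],[13,3],[14,3],[15,0],[15,4],[17,0],[17,4],[19,0],[19,4],[20,4],[26,2],[26,4],[29,0],[29,4],[32,0],[32,4],[34,0],[34,4],[43,2],[43,4],[48,3],[51,4],[53,0],[53,4],[55,4],[56,4]]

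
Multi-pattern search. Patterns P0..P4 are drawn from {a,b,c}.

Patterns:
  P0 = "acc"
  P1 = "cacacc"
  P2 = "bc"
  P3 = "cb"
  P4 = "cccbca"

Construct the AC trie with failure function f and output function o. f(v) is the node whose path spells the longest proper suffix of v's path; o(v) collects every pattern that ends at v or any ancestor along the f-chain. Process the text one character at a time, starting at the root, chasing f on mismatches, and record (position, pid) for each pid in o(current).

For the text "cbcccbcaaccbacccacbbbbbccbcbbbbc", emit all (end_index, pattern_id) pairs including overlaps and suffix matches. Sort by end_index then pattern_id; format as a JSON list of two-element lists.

Construct AC machine:
Trie nodes:
  n0 'ε': a→1 b→10 c→4
  n1 'a': c→2
  n2 'ac': c→3
  n3 'acc': ·  ←P0
  n4 'c': a→5 b→12 c→13
  n5 'ca': c→6
  n6 'cac': a→7
  n7 'caca': c→8
  n8 'cacac': c→9
  n9 'cacacc': ·  ←P1
  n10 'b': c→11
  n11 'bc': ·  ←P2
  n12 'cb': ·  ←P3
  n13 'cc': c→14
  n14 'ccc': b→15
  n15 'cccb': c→16
  n16 'cccbc': a→17
  n17 'cccbca': ·  ←P4

BFS fail/out derivation:
  fail(1) 'a': from fail(0)=0 chase 'a': 0 ⇒ 0;  out=∅∪out(0)=∅
  fail(4) 'c': from fail(0)=0 chase 'c': 0 ⇒ 0;  out=∅∪out(0)=∅
  fail(10) 'b': from fail(0)=0 chase 'b': 0 ⇒ 0;  out=∅∪out(0)=∅
  fail(2) 'ac': from fail(1)=0 chase 'c': 0 ⇒ 4;  out=∅∪out(4)=∅
  fail(5) 'ca': from fail(4)=0 chase 'a': 0 ⇒ 1;  out=∅∪out(1)=∅
  fail(11) 'bc': from fail(10)=0 chase 'c': 0 ⇒ 4;  out={2}∪out(4)={2}
  fail(12) 'cb': from fail(4)=0 chase 'b': 0 ⇒ 10;  out={3}∪out(10)={3}
  fail(13) 'cc': from fail(4)=0 chase 'c': 0 ⇒ 4;  out=∅∪out(4)=∅
  fail(3) 'acc': from fail(2)=4 chase 'c': 4 ⇒ 13;  out={0}∪out(13)={0}
  fail(6) 'cac': from fail(5)=1 chase 'c': 1 ⇒ 2;  out=∅∪out(2)=∅
  fail(14) 'ccc': from fail(13)=4 chase 'c': 4 ⇒ 13;  out=∅∪out(13)=∅
  fail(7) 'caca': from fail(6)=2 chase 'a': 2→4 ⇒ 5;  out=∅∪out(5)=∅
  fail(15) 'cccb': from fail(14)=13 chase 'b': 13→4 ⇒ 12;  out=∅∪out(12)={3}
  fail(8) 'cacac': from fail(7)=5 chase 'c': 5 ⇒ 6;  out=∅∪out(6)=∅
  fail(16) 'cccbc': from fail(15)=12 chase 'c': 12→10 ⇒ 11;  out=∅∪out(11)={2}
  fail(9) 'cacacc': from fail(8)=6 chase 'c': 6→2 ⇒ 3;  out={1}∪out(3)={0,1}
  fail(17) 'cccbca': from fail(16)=11 chase 'a': 11→4 ⇒ 5;  out={4}∪out(5)={4}

Text stream:
i=0 'c': node 0→4
i=1 'b': node 4→12  emit P3@[0:1]
i=2 'c': node 12→11 ·f  emit P2@[1:2]
i=3 'c': node 11→13 ·f
i=4 'c': node 13→14
i=5 'b': node 14→15  emit P3@[4:5]
i=6 'c': node 15→16  emit P2@[5:6]
i=7 'a': node 16→17  emit P4@[2:7]
i=8 'a': node 17→1 ·f
i=9 'c': node 1→2
i=10 'c': node 2→3  emit P0@[8:10]
i=11 'b': node 3→12 ·f  emit P3@[10:11]
i=12 'a': node 12→1 ·f
i=13 'c': node 1→2
i=14 'c': node 2→3  emit P0@[12:14]
i=15 'c': node 3→14 ·f
i=16 'a': node 14→5 ·f
i=17 'c': node 5→6
i=18 'b': node 6→12 ·f  emit P3@[17:18]
i=19 'b': node 12→10 ·f
i=20 'b': node 10→10 ·f
i=21 'b': node 10→10 ·f
i=22 'b': node 10→10 ·f
i=23 'c': node 10→11  emit P2@[22:23]
i=24 'c': node 11→13 ·f
i=25 'b': node 13→12 ·f  emit P3@[24:25]
i=26 'c': node 12→11 ·f  emit P2@[25:26]
i=27 'b': node 11→12 ·f  emit P3@[26:27]
i=28 'b': node 12→10 ·f
i=29 'b': node 10→10 ·f
i=30 'b': node 10→10 ·f
i=31 'c': node 10→11  emit P2@[30:31]

Matches: [[1,3],[2,2],[5,3],[6,2],[7,4],[10,0],[11,3],[14,0],[18,3],[23,2],[25,3],[26,2],[27,3],[31,2]]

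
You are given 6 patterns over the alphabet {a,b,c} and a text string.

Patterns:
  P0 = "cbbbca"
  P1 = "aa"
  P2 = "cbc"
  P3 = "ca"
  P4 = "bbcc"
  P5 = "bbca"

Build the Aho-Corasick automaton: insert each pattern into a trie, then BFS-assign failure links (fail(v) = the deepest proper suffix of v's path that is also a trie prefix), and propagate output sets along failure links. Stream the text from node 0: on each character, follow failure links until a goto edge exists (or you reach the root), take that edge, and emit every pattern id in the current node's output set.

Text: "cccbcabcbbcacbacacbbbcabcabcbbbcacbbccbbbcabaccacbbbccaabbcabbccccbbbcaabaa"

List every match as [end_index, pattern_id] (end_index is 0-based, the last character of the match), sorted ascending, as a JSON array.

Construct AC machine:
Trie (insert patterns):
  0='ε' goto a→7 b→11 c→1
  1='c' goto a→10 b→2
  2='cb' goto b→3 c→9
  3='cbb' goto b→4
  4='cbbb' goto c→5
  5='cbbbc' goto a→6
  6='cbbbca' goto ·  ←P0
  7='a' goto a→8
  8='aa' goto ·  ←P1
  9='cbc' goto ·  ←P2
  10='ca' goto ·  ←P3
  11='b' goto b→12
  12='bb' goto c→13
  13='bbc' goto a→15 c→14
  14='bbcc' goto ·  ←P4
  15='bbca' goto ·  ←P5

BFS fail/out derivation:
  fail(1) 'c': from fail(0)=0 chase 'c': 0 ⇒ 0;  out=∅∪out(0)=∅
  fail(7) 'a': from fail(0)=0 chase 'a': 0 ⇒ 0;  out=∅∪out(0)=∅
  fail(11) 'b': from fail(0)=0 chase 'b': 0 ⇒ 0;  out=∅∪out(0)=∅
  fail(2) 'cb': from fail(1)=0 chase 'b': 0 ⇒ 11;  out=∅∪out(11)=∅
  fail(8) 'aa': from fail(7)=0 chase 'a': 0 ⇒ 7;  out={1}∪out(7)={1}
  fail(10) 'ca': from fail(1)=0 chase 'a': 0 ⇒ 7;  out={3}∪out(7)={3}
  fail(12) 'bb': from fail(11)=0 chase 'b': 0 ⇒ 11;  out=∅∪out(11)=∅
  fail(3) 'cbb': from fail(2)=11 chase 'b': 11 ⇒ 12;  out=∅∪out(12)=∅
  fail(9) 'cbc': from fail(2)=11 chase 'c': 11→0 ⇒ 1;  out={2}∪out(1)={2}
  fail(13) 'bbc': from fail(12)=11 chase 'c': 11→0 ⇒ 1;  out=∅∪out(1)=∅
  fail(4) 'cbbb': from fail(3)=12 chase 'b': 12→11 ⇒ 12;  out=∅∪out(12)=∅
  fail(14) 'bbcc': from fail(13)=1 chase 'c': 1→0 ⇒ 1;  out={4}∪out(1)={4}
  fail(15) 'bbca': from fail(13)=1 chase 'a': 1 ⇒ 10;  out={5}∪out(10)={3,5}
  fail(5) 'cbbbc': from fail(4)=12 chase 'c': 12 ⇒ 13;  out=∅∪out(13)=∅
  fail(6) 'cbbbca': from fail(5)=13 chase 'a': 13 ⇒ 15;  out={0}∪out(15)={0,3,5}

Text stream:
pos 0 'c': at 1
pos 1 'c': at 1 (via fail)
pos 2 'c': at 1 (via fail)
pos 3 'b': at 2
pos 4 'c': at 9  → match P2@[2:4]
pos 5 'a': at 10 (via fail)  → match P3@[4:5]
pos 6 'b': at 11 (via fail)
pos 7 'c': at 1 (via fail)
pos 8 'b': at 2
pos 9 'b': at 3
pos 10 'c': at 13 (via fail)
pos 11 'a': at 15  → match P3@[10:11],P5@[8:11]
pos 12 'c': at 1 (via fail)
pos 13 'b': at 2
pos 14 'a': at 7 (via fail)
pos 15 'c': at 1 (via fail)
pos 16 'a': at 10  → match P3@[15:16]
pos 17 'c': at 1 (via fail)
pos 18 'b': at 2
pos 19 'b': at 3
pos 20 'b': at 4
pos 21 'c': at 5
pos 22 'a': at 6  → match P0@[17:22],P3@[21:22],P5@[19:22]
pos 23 'b': at 11 (via fail)
pos 24 'c': at 1 (via fail)
pos 25 'a': at 10  → match P3@[24:25]
pos 26 'b': at 11 (via fail)
pos 27 'c': at 1 (via fail)
pos 28 'b': at 2
pos 29 'b': at 3
pos 30 'b': at 4
pos 31 'c': at 5
pos 32 'a': at 6  → match P0@[27:32],P3@[31:32],P5@[29:32]
pos 33 'c': at 1 (via fail)
pos 34 'b': at 2
pos 35 'b': at 3
pos 36 'c': at 13 (via fail)
pos 37 'c': at 14  → match P4@[34:37]
pos 38 'b': at 2 (via fail)
pos 39 'b': at 3
pos 40 'b': at 4
pos 41 'c': at 5
pos 42 'a': at 6  → match P0@[37:42],P3@[41:42],P5@[39:42]
pos 43 'b': at 11 (via fail)
pos 44 'a': at 7 (via fail)
pos 45 'c': at 1 (via fail)
pos 46 'c': at 1 (via fail)
pos 47 'a': at 10  → match P3@[46:47]
pos 48 'c': at 1 (via fail)
pos 49 'b': at 2
pos 50 'b': at 3
pos 51 'b': at 4
pos 52 'c': at 5
pos 53 'c': at 14 (via fail)  → match P4@[50:53]
pos 54 'a': at 10 (via fail)  → match P3@[53:54]
pos 55 'a': at 8 (via fail)  → match P1@[54:55]
pos 56 'b': at 11 (via fail)
pos 57 'b': at 12
pos 58 'c': at 13
pos 59 'a': at 15  → match P3@[58:59],P5@[56:59]
pos 60 'b': at 11 (via fail)
pos 61 'b': at 12
pos 62 'c': at 13
pos 63 'c': at 14  → match P4@[60:63]
pos 64 'c': at 1 (via fail)
pos 65 'c': at 1 (via fail)
pos 66 'b': at 2
pos 67 'b': at 3
pos 68 'b': at 4
pos 69 'c': at 5
pos 70 'a': at 6  → match P0@[65:70],P3@[69:70],P5@[67:70]
pos 71 'a': at 8 (via fail)  → match P1@[70:71]
pos 72 'b': at 11 (via fail)
pos 73 'a': at 7 (via fail)
pos 74 'a': at 8  → match P1@[73:74]

Result: [[4,2],[5,3],[11,3],[11,5],[16,3],[22,0],[22,3],[22,5],[25,3],[32,0],[32,3],[32,5],[37,4],[42,0],[42,3],[42,5],[47,3],[53,4],[54,3],[55,1],[59,3],[59,5],[63,4],[70,0],[70,3],[70,5],[71,1],[74,1]]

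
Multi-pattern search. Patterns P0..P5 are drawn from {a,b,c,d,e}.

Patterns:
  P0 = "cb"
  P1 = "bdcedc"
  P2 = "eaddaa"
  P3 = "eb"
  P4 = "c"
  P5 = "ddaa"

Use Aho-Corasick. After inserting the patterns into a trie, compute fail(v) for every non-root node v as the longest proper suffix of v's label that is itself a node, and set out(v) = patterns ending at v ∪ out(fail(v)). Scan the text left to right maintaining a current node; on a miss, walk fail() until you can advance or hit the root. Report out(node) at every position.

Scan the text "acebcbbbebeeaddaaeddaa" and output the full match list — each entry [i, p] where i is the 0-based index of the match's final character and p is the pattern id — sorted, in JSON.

Construct AC machine:
Trie nodes:
  n0 'ε': b→3 c→1 d→16 e→9
  n1 'c': b→2  ←P4
  n2 'cb': ·  ←P0
  n3 'b': d→4
  n4 'bd': c→5
  n5 'bdc': e→6
  n6 'bdce': d→7
  n7 'bdced': c→8
  n8 'bdcedc': ·  ←P1
  n9 'e': a→10 b→15
  n10 'ea': d→11
  n11 'ead': d→12
  n12 'eadd': a→13
  n13 'eadda': a→14
  n14 'eaddaa': ·  ←P2
  n15 'eb': ·  ←P3
  n16 'd': d→17
  n17 'dd': a→18
  n18 'dda': a→19
  n19 'ddaa': ·  ←P5

Failure links (BFS by depth):
  n1('c'): parent n0 fail=0; on 'c' 0 → fail=0;  out {4}∪∅={4}
  n3('b'): parent n0 fail=0; on 'b' 0 → fail=0;  out ∅∪∅=∅
  n9('e'): parent n0 fail=0; on 'e' 0 → fail=0;  out ∅∪∅=∅
  n16('d'): parent n0 fail=0; on 'd' 0 → fail=0;  out ∅∪∅=∅
  n2('cb'): parent n1 fail=0; on 'b' 0 → fail=3;  out {0}∪∅={0}
  n4('bd'): parent n3 fail=0; on 'd' 0 → fail=16;  out ∅∪∅=∅
  n10('ea'): parent n9 fail=0; on 'a' 0 → fail=0;  out ∅∪∅=∅
  n15('eb'): parent n9 fail=0; on 'b' 0 → fail=3;  out {3}∪∅={3}
  n17('dd'): parent n16 fail=0; on 'd' 0 → fail=16;  out ∅∪∅=∅
  n5('bdc'): parent n4 fail=16; on 'c' 16→0 → fail=1;  out ∅∪{4}={4}
  n11('ead'): parent n10 fail=0; on 'd' 0 → fail=16;  out ∅∪∅=∅
  n18('dda'): parent n17 fail=16; on 'a' 16→0 → fail=0;  out ∅∪∅=∅
  n6('bdce'): parent n5 fail=1; on 'e' 1→0 → fail=9;  out ∅∪∅=∅
  n12('eadd'): parent n11 fail=16; on 'd' 16 → fail=17;  out ∅∪∅=∅
  n19('ddaa'): parent n18 fail=0; on 'a' 0 → fail=0;  out {5}∪∅={5}
  n7('bdced'): parent n6 fail=9; on 'd' 9→0 → fail=16;  out ∅∪∅=∅
  n13('eadda'): parent n12 fail=17; on 'a' 17 → fail=18;  out ∅∪∅=∅
  n8('bdcedc'): parent n7 fail=16; on 'c' 16→0 → fail=1;  out {1}∪{4}={1,4}
  n14('eaddaa'): parent n13 fail=18; on 'a' 18 → fail=19;  out {2}∪{5}={2,5}

Scan:
[0] read 'a'  n0⇒n0
[1] read 'c'  n0⇒n1  emit P4@[1:1]
[2] read 'e'  n1⇒n9 (fail-walked)
[3] read 'b'  n9⇒n15  emit P3@[2:3]
[4] read 'c'  n15⇒n1 (fail-walked)  emit P4@[4:4]
[5] read 'b'  n1⇒n2  emit P0@[4:5]
[6] read 'b'  n2⇒n3 (fail-walked)
[7] read 'b'  n3⇒n3 (fail-walked)
[8] read 'e'  n3⇒n9 (fail-walked)
[9] read 'b'  n9⇒n15  emit P3@[8:9]
[10] read 'e'  n15⇒n9 (fail-walked)
[11] read 'e'  n9⇒n9 (fail-walked)
[12] read 'a'  n9⇒n10
[13] read 'd'  n10⇒n11
[14] read 'd'  n11⇒n12
[15] read 'a'  n12⇒n13
[16] read 'a'  n13⇒n14  emit P2@[11:16],P5@[13:16]
[17] read 'e'  n14⇒n9 (fail-walked)
[18] read 'd'  n9⇒n16 (fail-walked)
[19] read 'd'  n16⇒n17
[20] read 'a'  n17⇒n18
[21] read 'a'  n18⇒n19  emit P5@[18:21]

Matches: [[1,4],[3,3],[4,4],[5,0],[9,3],[16,2],[16,5],[21,5]]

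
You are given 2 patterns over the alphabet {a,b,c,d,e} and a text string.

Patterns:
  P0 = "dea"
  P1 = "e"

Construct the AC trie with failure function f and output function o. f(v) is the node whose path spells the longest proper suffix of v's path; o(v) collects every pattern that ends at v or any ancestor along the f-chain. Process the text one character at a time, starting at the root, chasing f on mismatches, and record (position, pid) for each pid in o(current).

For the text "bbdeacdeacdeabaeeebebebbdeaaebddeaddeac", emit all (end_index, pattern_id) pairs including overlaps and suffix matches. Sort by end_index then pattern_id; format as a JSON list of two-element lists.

Build automaton:
Trie (insert patterns):
  n0 'ε': d→1 e→4
  n1 'd': e→2
  n2 'de': a→3
  n3 'dea': ·  [P0 ends]
  n4 'e': ·  [P1 ends]

Failure links (BFS by depth):
  n1('d'): parent n0 fail=0; on 'd' 0 → fail=0;  out ∅∪∅=∅
  n4('e'): parent n0 fail=0; on 'e' 0 → fail=0;  out {1}∪∅={1}
  n2('de'): parent n1 fail=0; on 'e' 0 → fail=4;  out ∅∪{1}={1}
  n3('dea'): parent n2 fail=4; on 'a' 4→0 → fail=0;  out {0}∪∅={0}

Text stream:
pos 0 'b': at 0
pos 1 'b': at 0
pos 2 'd': at 1
pos 3 'e': at 2  → match P1@[3:3]
pos 4 'a': at 3  → match P0@[2:4]
pos 5 'c': at 0 (fail-walked)
pos 6 'd': at 1
pos 7 'e': at 2  → match P1@[7:7]
pos 8 'a': at 3  → match P0@[6:8]
pos 9 'c': at 0 (fail-walked)
pos 10 'd': at 1
pos 11 'e': at 2  → match P1@[11:11]
pos 12 'a': at 3  → match P0@[10:12]
pos 13 'b': at 0 (fail-walked)
pos 14 'a': at 0
pos 15 'e': at 4  → match P1@[15:15]
pos 16 'e': at 4 (fail-walked)  → match P1@[16:16]
pos 17 'e': at 4 (fail-walked)  → match P1@[17:17]
pos 18 'b': at 0 (fail-walked)
pos 19 'e': at 4  → match P1@[19:19]
pos 20 'b': at 0 (fail-walked)
pos 21 'e': at 4  → match P1@[21:21]
pos 22 'b': at 0 (fail-walked)
pos 23 'b': at 0
pos 24 'd': at 1
pos 25 'e': at 2  → match P1@[25:25]
pos 26 'a': at 3  → match P0@[24:26]
pos 27 'a': at 0 (fail-walked)
pos 28 'e': at 4  → match P1@[28:28]
pos 29 'b': at 0 (fail-walked)
pos 30 'd': at 1
pos 31 'd': at 1 (fail-walked)
pos 32 'e': at 2  → match P1@[32:32]
pos 33 'a': at 3  → match P0@[31:33]
pos 34 'd': at 1 (fail-walked)
pos 35 'd': at 1 (fail-walked)
pos 36 'e': at 2  → match P1@[36:36]
pos 37 'a': at 3  → match P0@[35:37]
pos 38 'c': at 0 (fail-walked)

Matches: [[3,1],[4,0],[7,1],[8,0],[11,1],[12,0],[15,1],[16,1],[17,1],[19,1],[21,1],[25,1],[26,0],[28,1],[32,1],[33,0],[36,1],[37,0]]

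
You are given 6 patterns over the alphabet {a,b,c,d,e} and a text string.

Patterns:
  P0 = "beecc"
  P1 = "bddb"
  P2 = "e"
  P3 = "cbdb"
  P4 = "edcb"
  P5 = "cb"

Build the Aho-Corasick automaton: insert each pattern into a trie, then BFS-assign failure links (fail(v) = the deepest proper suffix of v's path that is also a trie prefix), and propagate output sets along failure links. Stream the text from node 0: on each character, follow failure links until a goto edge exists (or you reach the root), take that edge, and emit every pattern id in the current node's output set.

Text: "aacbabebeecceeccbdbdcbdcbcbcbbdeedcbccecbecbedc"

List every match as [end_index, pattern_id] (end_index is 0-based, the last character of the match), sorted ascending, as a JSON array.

Build automaton:
Trie (insert patterns):
  0='ε' goto b→1 c→10 e→9
  1='b' goto d→6 e→2
  2='be' goto e→3
  3='bee' goto c→4
  4='beec' goto c→5
  5='beecc' goto ·  [P0 ends]
  6='bd' goto d→7
  7='bdd' goto b→8
  8='bddb' goto ·  [P1 ends]
  9='e' goto d→14  [P2 ends]
  10='c' goto b→11
  11='cb' goto d→12  [P5 ends]
  12='cbd' goto b→13
  13='cbdb' goto ·  [P3 ends]
  14='ed' goto c→15
  15='edc' goto b→16
  16='edcb' goto ·  [P4 ends]

Failure links (BFS by depth):
  fail(1) 'b': from fail(0)=0 chase 'b': 0 ⇒ 0;  out=∅∪out(0)=∅
  fail(9) 'e': from fail(0)=0 chase 'e': 0 ⇒ 0;  out={2}∪out(0)={2}
  fail(10) 'c': from fail(0)=0 chase 'c': 0 ⇒ 0;  out=∅∪out(0)=∅
  fail(2) 'be': from fail(1)=0 chase 'e': 0 ⇒ 9;  out=∅∪out(9)={2}
  fail(6) 'bd': from fail(1)=0 chase 'd': 0 ⇒ 0;  out=∅∪out(0)=∅
  fail(11) 'cb': from fail(10)=0 chase 'b': 0 ⇒ 1;  out={5}∪out(1)={5}
  fail(14) 'ed': from fail(9)=0 chase 'd': 0 ⇒ 0;  out=∅∪out(0)=∅
  fail(3) 'bee': from fail(2)=9 chase 'e': 9→0 ⇒ 9;  out=∅∪out(9)={2}
  fail(7) 'bdd': from fail(6)=0 chase 'd': 0 ⇒ 0;  out=∅∪out(0)=∅
  fail(12) 'cbd': from fail(11)=1 chase 'd': 1 ⇒ 6;  out=∅∪out(6)=∅
  fail(15) 'edc': from fail(14)=0 chase 'c': 0 ⇒ 10;  out=∅∪out(10)=∅
  fail(4) 'beec': from fail(3)=9 chase 'c': 9→0 ⇒ 10;  out=∅∪out(10)=∅
  fail(8) 'bddb': from fail(7)=0 chase 'b': 0 ⇒ 1;  out={1}∪out(1)={1}
  fail(13) 'cbdb': from fail(12)=6 chase 'b': 6→0 ⇒ 1;  out={3}∪out(1)={3}
  fail(16) 'edcb': from fail(15)=10 chase 'b': 10 ⇒ 11;  out={4}∪out(11)={4,5}
  fail(5) 'beecc': from fail(4)=10 chase 'c': 10→0 ⇒ 10;  out={0}∪out(10)={0}

Text stream:
pos 0 'a': at 0
pos 1 'a': at 0
pos 2 'c': at 10
pos 3 'b': at 11  emit P5@[2:3]
pos 4 'a': at 0 (fail-walked)
pos 5 'b': at 1
pos 6 'e': at 2  emit P2@[6:6]
pos 7 'b': at 1 (fail-walked)
pos 8 'e': at 2  emit P2@[8:8]
pos 9 'e': at 3  emit P2@[9:9]
pos 10 'c': at 4
pos 11 'c': at 5  emit P0@[7:11]
pos 12 'e': at 9 (fail-walked)  emit P2@[12:12]
pos 13 'e': at 9 (fail-walked)  emit P2@[13:13]
pos 14 'c': at 10 (fail-walked)
pos 15 'c': at 10 (fail-walked)
pos 16 'b': at 11  emit P5@[15:16]
pos 17 'd': at 12
pos 18 'b': at 13  emit P3@[15:18]
pos 19 'd': at 6 (fail-walked)
pos 20 'c': at 10 (fail-walked)
pos 21 'b': at 11  emit P5@[20:21]
pos 22 'd': at 12
pos 23 'c': at 10 (fail-walked)
pos 24 'b': at 11  emit P5@[23:24]
pos 25 'c': at 10 (fail-walked)
pos 26 'b': at 11  emit P5@[25:26]
pos 27 'c': at 10 (fail-walked)
pos 28 'b': at 11  emit P5@[27:28]
pos 29 'b': at 1 (fail-walked)
pos 30 'd': at 6
pos 31 'e': at 9 (fail-walked)  emit P2@[31:31]
pos 32 'e': at 9 (fail-walked)  emit P2@[32:32]
pos 33 'd': at 14
pos 34 'c': at 15
pos 35 'b': at 16  emit P4@[32:35],P5@[34:35]
pos 36 'c': at 10 (fail-walked)
pos 37 'c': at 10 (fail-walked)
pos 38 'e': at 9 (fail-walked)  emit P2@[38:38]
pos 39 'c': at 10 (fail-walked)
pos 40 'b': at 11  emit P5@[39:40]
pos 41 'e': at 2 (fail-walked)  emit P2@[41:41]
pos 42 'c': at 10 (fail-walked)
pos 43 'b': at 11  emit P5@[42:43]
pos 44 'e': at 2 (fail-walked)  emit P2@[44:44]
pos 45 'd': at 14 (fail-walked)
pos 46 'c': at 15

All matches (sorted): [[3,5],[6,2],[8,2],[9,2],[11,0],[12,2],[13,2],[16,5],[18,3],[21,5],[24,5],[26,5],[28,5],[31,2],[32,2],[35,4],[35,5],[38,2],[40,5],[41,2],[43,5],[44,2]]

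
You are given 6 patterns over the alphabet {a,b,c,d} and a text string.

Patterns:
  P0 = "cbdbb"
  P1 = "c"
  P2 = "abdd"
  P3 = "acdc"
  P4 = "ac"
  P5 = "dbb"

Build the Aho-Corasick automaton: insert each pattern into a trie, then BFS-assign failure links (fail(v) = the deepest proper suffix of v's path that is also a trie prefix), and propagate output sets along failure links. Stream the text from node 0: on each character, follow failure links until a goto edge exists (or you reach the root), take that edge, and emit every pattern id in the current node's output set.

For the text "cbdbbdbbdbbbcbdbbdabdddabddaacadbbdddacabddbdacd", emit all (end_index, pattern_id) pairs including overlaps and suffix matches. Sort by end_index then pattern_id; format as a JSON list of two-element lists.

Build:
Trie (insert patterns):
  n0 'ε': a→6 c→1 d→13
  n1 'c': b→2  [P1 ends]
  n2 'cb': d→3
  n3 'cbd': b→4
  n4 'cbdb': b→5
  n5 'cbdbb': ·  [P0 ends]
  n6 'a': b→7 c→10
  n7 'ab': d→8
  n8 'abd': d→9
  n9 'abdd': ·  [P2 ends]
  n10 'ac': d→11  [P4 ends]
  n11 'acd': c→12
  n12 'acdc': ·  [P3 ends]
  n13 'd': b→14
  n14 'db': b→15
  n15 'dbb': ·  [P5 ends]

Failure links (BFS by depth):
  n1('c'): parent n0 fail=0; on 'c' 0 → fail=0;  out {1}∪∅={1}
  n6('a'): parent n0 fail=0; on 'a' 0 → fail=0;  out ∅∪∅=∅
  n13('d'): parent n0 fail=0; on 'd' 0 → fail=0;  out ∅∪∅=∅
  n2('cb'): parent n1 fail=0; on 'b' 0 → fail=0;  out ∅∪∅=∅
  n7('ab'): parent n6 fail=0; on 'b' 0 → fail=0;  out ∅∪∅=∅
  n10('ac'): parent n6 fail=0; on 'c' 0 → fail=1;  out {4}∪{1}={1,4}
  n14('db'): parent n13 fail=0; on 'b' 0 → fail=0;  out ∅∪∅=∅
  n3('cbd'): parent n2 fail=0; on 'd' 0 → fail=13;  out ∅∪∅=∅
  n8('abd'): parent n7 fail=0; on 'd' 0 → fail=13;  out ∅∪∅=∅
  n11('acd'): parent n10 fail=1; on 'd' 1→0 → fail=13;  out ∅∪∅=∅
  n15('dbb'): parent n14 fail=0; on 'b' 0 → fail=0;  out {5}∪∅={5}
  n4('cbdb'): parent n3 fail=13; on 'b' 13 → fail=14;  out ∅∪∅=∅
  n9('abdd'): parent n8 fail=13; on 'd' 13→0 → fail=13;  out {2}∪∅={2}
  n12('acdc'): parent n11 fail=13; on 'c' 13→0 → fail=1;  out {3}∪{1}={1,3}
  n5('cbdbb'): parent n4 fail=14; on 'b' 14 → fail=15;  out {0}∪{5}={0,5}

Text stream:
[0] read 'c'  n0⇒n1  → match P1@[0:0]
[1] read 'b'  n1⇒n2
[2] read 'd'  n2⇒n3
[3] read 'b'  n3⇒n4
[4] read 'b'  n4⇒n5  → match P0@[0:4],P5@[2:4]
[5] read 'd'  n5⇒n13 (via fail)
[6] read 'b'  n13⇒n14
[7] read 'b'  n14⇒n15  → match P5@[5:7]
[8] read 'd'  n15⇒n13 (via fail)
[9] read 'b'  n13⇒n14
[10] read 'b'  n14⇒n15  → match P5@[8:10]
[11] read 'b'  n15⇒n0 (via fail)
[12] read 'c'  n0⇒n1  → match P1@[12:12]
[13] read 'b'  n1⇒n2
[14] read 'd'  n2⇒n3
[15] read 'b'  n3⇒n4
[16] read 'b'  n4⇒n5  → match P0@[12:16],P5@[14:16]
[17] read 'd'  n5⇒n13 (via fail)
[18] read 'a'  n13⇒n6 (via fail)
[19] read 'b'  n6⇒n7
[20] read 'd'  n7⇒n8
[21] read 'd'  n8⇒n9  → match P2@[18:21]
[22] read 'd'  n9⇒n13 (via fail)
[23] read 'a'  n13⇒n6 (via fail)
[24] read 'b'  n6⇒n7
[25] read 'd'  n7⇒n8
[26] read 'd'  n8⇒n9  → match P2@[23:26]
[27] read 'a'  n9⇒n6 (via fail)
[28] read 'a'  n6⇒n6 (via fail)
[29] read 'c'  n6⇒n10  → match P1@[29:29],P4@[28:29]
[30] read 'a'  n10⇒n6 (via fail)
[31] read 'd'  n6⇒n13 (via fail)
[32] read 'b'  n13⇒n14
[33] read 'b'  n14⇒n15  → match P5@[31:33]
[34] read 'd'  n15⇒n13 (via fail)
[35] read 'd'  n13⇒n13 (via fail)
[36] read 'd'  n13⇒n13 (via fail)
[37] read 'a'  n13⇒n6 (via fail)
[38] read 'c'  n6⇒n10  → match P1@[38:38],P4@[37:38]
[39] read 'a'  n10⇒n6 (via fail)
[40] read 'b'  n6⇒n7
[41] read 'd'  n7⇒n8
[42] read 'd'  n8⇒n9  → match P2@[39:42]
[43] read 'b'  n9⇒n14 (via fail)
[44] read 'd'  n14⇒n13 (via fail)
[45] read 'a'  n13⇒n6 (via fail)
[46] read 'c'  n6⇒n10  → match P1@[46:46],P4@[45:46]
[47] read 'd'  n10⇒n11

Result: [[0,1],[4,0],[4,5],[7,5],[10,5],[12,1],[16,0],[16,5],[21,2],[26,2],[29,1],[29,4],[33,5],[38,1],[38,4],[42,2],[46,1],[46,4]]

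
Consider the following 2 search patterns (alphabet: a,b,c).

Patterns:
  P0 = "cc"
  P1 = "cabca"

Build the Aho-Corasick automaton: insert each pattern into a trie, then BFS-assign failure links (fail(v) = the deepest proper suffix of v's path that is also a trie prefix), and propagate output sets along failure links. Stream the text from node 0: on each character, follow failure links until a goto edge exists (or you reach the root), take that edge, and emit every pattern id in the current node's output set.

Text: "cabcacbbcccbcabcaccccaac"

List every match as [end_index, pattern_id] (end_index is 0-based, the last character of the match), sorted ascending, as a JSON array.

Build automaton:
Trie nodes:
  n0 'ε': c→1
  n1 'c': a→3 c→2
  n2 'cc': ·  ←P0
  n3 'ca': b→4
  n4 'cab': c→5
  n5 'cabc': a→6
  n6 'cabca': ·  ←P1

BFS fail/out derivation:
  fail(1) 'c': from fail(0)=0 chase 'c': 0 ⇒ 0;  out=∅∪out(0)=∅
  fail(2) 'cc': from fail(1)=0 chase 'c': 0 ⇒ 1;  out={0}∪out(1)={0}
  fail(3) 'ca': from fail(1)=0 chase 'a': 0 ⇒ 0;  out=∅∪out(0)=∅
  fail(4) 'cab': from fail(3)=0 chase 'b': 0 ⇒ 0;  out=∅∪out(0)=∅
  fail(5) 'cabc': from fail(4)=0 chase 'c': 0 ⇒ 1;  out=∅∪out(1)=∅
  fail(6) 'cabca': from fail(5)=1 chase 'a': 1 ⇒ 3;  out={1}∪out(3)={1}

Run:
i=0 'c': node 0→1
i=1 'a': node 1→3
i=2 'b': node 3→4
i=3 'c': node 4→5
i=4 'a': node 5→6  → match P1@[0:4]
i=5 'c': node 6→1 ·f
i=6 'b': node 1→0 ·f
i=7 'b': node 0→0
i=8 'c': node 0→1
i=9 'c': node 1→2  → match P0@[8:9]
i=10 'c': node 2→2 ·f  → match P0@[9:10]
i=11 'b': node 2→0 ·f
i=12 'c': node 0→1
i=13 'a': node 1→3
i=14 'b': node 3→4
i=15 'c': node 4→5
i=16 'a': node 5→6  → match P1@[12:16]
i=17 'c': node 6→1 ·f
i=18 'c': node 1→2  → match P0@[17:18]
i=19 'c': node 2→2 ·f  → match P0@[18:19]
i=20 'c': node 2→2 ·f  → match P0@[19:20]
i=21 'a': node 2→3 ·f
i=22 'a': node 3→0 ·f
i=23 'c': node 0→1

Matches: [[4,1],[9,0],[10,0],[16,1],[18,0],[19,0],[20,0]]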